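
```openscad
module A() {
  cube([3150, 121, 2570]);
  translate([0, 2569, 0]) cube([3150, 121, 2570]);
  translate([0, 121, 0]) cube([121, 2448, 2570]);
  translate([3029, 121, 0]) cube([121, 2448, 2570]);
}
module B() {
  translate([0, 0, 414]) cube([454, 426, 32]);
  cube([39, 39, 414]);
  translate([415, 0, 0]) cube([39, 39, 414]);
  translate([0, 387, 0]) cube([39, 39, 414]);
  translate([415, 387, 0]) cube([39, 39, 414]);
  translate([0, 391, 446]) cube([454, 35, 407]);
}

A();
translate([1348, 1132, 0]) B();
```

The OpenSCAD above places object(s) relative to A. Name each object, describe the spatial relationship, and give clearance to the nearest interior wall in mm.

A is a house frame. B is a chair. The chair sits inside the house frame, centred. The clearance to the nearest interior wall is 1011 mm.

Clearances: x = 1227, y = 1011; minimum 1011 mm.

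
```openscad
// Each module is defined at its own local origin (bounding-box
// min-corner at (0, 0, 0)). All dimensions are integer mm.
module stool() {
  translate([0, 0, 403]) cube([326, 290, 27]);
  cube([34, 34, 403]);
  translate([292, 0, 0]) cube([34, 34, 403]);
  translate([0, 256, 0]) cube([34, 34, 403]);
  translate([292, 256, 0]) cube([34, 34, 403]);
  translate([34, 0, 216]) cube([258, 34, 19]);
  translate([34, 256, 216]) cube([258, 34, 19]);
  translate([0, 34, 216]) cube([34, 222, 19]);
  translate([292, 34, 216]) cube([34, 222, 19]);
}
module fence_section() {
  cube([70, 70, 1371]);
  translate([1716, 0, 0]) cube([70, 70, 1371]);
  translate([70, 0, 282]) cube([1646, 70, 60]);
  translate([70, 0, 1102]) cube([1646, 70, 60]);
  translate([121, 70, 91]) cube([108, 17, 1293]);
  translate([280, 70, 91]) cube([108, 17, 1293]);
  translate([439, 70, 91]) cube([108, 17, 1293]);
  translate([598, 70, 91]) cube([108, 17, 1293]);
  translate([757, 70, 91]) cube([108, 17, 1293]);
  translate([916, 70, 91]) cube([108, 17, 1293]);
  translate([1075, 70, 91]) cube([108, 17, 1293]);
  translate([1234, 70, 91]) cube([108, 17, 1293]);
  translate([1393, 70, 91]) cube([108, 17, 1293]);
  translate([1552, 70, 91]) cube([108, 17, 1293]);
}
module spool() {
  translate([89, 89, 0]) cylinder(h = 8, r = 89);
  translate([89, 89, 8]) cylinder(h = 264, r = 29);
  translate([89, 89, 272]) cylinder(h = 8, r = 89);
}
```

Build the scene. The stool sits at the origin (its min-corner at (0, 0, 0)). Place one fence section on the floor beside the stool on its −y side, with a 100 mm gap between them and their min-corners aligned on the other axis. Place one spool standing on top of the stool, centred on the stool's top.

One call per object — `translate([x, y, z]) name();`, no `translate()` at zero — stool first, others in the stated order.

stool();
translate([0, -187, 0]) fence_section();
translate([74, 56, 430]) spool();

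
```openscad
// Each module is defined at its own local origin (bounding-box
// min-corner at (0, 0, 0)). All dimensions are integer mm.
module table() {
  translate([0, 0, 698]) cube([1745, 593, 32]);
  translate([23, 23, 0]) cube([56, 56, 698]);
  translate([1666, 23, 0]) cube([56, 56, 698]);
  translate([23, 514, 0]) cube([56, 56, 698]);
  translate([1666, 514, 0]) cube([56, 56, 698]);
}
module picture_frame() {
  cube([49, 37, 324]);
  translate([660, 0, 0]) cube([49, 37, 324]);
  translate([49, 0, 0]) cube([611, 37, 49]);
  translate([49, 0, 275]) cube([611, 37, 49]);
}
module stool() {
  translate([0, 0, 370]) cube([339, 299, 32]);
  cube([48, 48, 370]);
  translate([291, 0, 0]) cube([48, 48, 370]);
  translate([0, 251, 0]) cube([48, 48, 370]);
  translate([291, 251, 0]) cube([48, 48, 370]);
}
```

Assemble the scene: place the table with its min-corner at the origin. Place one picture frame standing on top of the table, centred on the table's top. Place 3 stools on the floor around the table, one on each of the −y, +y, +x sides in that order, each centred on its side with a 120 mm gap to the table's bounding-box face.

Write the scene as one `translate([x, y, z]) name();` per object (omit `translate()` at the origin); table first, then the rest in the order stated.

table();
translate([518, 278, 730]) picture_frame();
translate([703, -419, 0]) stool();
translate([703, 713, 0]) stool();
translate([1865, 147, 0]) stool();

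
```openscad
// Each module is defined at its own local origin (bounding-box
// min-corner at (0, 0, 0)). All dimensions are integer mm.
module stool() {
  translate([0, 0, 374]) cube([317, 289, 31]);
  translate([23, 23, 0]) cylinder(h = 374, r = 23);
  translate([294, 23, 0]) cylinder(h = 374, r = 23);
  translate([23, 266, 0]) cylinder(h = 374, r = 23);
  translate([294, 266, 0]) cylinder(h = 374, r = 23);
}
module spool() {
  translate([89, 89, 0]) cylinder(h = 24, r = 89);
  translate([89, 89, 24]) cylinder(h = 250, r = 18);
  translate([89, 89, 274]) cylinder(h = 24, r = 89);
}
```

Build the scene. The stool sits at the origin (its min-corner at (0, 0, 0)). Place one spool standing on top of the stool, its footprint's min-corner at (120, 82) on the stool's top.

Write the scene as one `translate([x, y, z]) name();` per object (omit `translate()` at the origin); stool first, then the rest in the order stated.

stool();
translate([120, 82, 405]) spool();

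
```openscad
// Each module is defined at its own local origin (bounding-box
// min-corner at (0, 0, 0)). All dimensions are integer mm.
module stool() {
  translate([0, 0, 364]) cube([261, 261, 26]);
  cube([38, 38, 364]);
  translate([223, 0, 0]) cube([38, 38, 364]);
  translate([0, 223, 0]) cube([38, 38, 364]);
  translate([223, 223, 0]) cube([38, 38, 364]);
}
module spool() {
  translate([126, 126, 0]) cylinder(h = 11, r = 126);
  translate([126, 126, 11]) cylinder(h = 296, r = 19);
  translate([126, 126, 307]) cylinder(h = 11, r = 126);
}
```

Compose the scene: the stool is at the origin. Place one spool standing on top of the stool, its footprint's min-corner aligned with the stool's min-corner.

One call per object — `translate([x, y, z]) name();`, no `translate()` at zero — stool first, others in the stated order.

stool();
translate([0, 0, 390]) spool();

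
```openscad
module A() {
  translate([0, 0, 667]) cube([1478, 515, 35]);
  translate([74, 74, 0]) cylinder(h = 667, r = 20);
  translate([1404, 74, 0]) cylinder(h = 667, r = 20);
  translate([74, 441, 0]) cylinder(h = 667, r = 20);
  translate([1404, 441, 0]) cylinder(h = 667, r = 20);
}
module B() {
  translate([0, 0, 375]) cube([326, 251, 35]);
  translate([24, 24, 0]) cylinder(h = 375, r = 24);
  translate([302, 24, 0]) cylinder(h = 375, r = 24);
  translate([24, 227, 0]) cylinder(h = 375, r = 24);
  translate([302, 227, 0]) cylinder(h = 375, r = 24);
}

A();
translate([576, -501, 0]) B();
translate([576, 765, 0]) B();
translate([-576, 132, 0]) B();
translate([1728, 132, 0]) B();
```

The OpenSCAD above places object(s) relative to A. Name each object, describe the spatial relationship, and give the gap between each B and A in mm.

A is a table. B is a stool. Four stools sit around the table at the −y, +y, −x, +x sides. The gap between each stool and the table is 250 mm.

Each stool's nearest face is 250 mm from the table's bounding box.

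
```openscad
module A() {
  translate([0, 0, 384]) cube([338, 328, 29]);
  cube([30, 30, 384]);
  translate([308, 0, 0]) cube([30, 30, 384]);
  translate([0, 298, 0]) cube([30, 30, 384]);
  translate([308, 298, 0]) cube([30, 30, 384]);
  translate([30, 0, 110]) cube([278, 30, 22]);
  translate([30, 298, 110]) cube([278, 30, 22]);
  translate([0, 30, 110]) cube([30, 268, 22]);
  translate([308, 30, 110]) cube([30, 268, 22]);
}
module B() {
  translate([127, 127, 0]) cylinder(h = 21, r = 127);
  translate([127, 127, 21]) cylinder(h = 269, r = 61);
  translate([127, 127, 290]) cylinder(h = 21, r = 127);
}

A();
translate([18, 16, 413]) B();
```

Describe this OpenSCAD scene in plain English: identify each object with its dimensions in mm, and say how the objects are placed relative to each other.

A is a four-legged stool. The seat is a 338×328×29 mm slab whose top surface is at z = 413 mm; four square legs, each 30×30 mm in cross-section, run from the floor (z = 0) to the underside of the seat, each flush with a corner of the seat. Four stretchers, 30 mm wide and 22 mm tall, connect adjacent legs with their undersides at z = 110 mm, each running between the inner faces of the legs it joins and aligned with the legs' outer faces on the other axis.

B is a spool: two coaxial disc flanges of radius 127 mm and thickness 21 mm, joined by a core cylinder of radius 61 mm and height 269 mm. The lower flange rests on z = 0 and the three cylinders share a vertical axis.

The spool is on top of the stool.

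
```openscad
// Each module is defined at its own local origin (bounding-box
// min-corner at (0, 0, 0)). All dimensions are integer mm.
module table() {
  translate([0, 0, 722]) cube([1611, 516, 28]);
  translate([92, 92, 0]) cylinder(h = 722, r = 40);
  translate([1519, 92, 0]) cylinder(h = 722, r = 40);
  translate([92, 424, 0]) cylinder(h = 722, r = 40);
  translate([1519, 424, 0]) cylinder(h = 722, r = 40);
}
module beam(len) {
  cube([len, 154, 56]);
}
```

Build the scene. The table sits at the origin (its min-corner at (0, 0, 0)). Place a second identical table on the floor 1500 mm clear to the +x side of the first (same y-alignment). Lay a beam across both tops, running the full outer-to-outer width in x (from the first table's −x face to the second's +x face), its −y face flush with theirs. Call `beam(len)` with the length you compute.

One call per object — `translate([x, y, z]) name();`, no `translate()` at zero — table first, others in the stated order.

table();
translate([3111, 0, 0]) table();
translate([0, 0, 750]) beam(4722);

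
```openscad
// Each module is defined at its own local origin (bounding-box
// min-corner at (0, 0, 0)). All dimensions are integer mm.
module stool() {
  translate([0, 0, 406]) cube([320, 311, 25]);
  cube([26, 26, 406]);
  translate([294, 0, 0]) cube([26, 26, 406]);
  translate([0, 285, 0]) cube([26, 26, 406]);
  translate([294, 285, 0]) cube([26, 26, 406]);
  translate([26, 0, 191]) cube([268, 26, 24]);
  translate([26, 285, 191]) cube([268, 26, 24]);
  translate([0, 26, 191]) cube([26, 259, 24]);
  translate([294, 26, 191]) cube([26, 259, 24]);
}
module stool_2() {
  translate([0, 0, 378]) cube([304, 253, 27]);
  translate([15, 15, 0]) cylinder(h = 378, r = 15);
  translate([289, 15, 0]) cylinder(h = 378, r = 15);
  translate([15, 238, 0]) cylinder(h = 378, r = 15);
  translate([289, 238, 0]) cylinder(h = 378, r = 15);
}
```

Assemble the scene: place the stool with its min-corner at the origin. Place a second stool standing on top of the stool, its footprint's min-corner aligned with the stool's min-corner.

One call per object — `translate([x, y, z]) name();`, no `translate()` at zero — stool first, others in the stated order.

stool();
translate([0, 0, 431]) stool_2();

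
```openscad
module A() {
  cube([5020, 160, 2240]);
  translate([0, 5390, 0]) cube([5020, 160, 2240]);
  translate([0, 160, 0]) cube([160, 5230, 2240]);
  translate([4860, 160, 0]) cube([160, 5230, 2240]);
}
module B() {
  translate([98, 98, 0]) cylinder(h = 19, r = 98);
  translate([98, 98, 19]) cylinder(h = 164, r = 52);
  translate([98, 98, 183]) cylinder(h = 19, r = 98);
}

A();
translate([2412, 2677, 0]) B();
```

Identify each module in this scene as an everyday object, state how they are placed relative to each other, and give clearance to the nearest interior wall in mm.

A is a house frame. B is a spool. The spool sits inside the house frame, centred. The clearance to the nearest interior wall is 2252 mm.

Clearances: x = 2252, y = 2517; minimum 2252 mm.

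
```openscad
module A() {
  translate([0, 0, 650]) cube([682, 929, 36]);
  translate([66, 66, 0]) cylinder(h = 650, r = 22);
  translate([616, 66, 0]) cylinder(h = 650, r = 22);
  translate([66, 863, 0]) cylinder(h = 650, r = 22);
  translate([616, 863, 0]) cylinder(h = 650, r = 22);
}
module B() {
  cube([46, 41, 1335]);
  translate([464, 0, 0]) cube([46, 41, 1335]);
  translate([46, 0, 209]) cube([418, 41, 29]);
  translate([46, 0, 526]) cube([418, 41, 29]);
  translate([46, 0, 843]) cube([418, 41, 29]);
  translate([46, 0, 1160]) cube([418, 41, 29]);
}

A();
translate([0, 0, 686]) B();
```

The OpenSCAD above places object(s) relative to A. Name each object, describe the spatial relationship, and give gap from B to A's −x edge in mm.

A is a table. B is a ladder. The ladder is on top of the table. The gap from the ladder to the table's −x edge is 0 mm.

The ladder's min-x is at 0; the table's min-x is 0; gap = 0 mm.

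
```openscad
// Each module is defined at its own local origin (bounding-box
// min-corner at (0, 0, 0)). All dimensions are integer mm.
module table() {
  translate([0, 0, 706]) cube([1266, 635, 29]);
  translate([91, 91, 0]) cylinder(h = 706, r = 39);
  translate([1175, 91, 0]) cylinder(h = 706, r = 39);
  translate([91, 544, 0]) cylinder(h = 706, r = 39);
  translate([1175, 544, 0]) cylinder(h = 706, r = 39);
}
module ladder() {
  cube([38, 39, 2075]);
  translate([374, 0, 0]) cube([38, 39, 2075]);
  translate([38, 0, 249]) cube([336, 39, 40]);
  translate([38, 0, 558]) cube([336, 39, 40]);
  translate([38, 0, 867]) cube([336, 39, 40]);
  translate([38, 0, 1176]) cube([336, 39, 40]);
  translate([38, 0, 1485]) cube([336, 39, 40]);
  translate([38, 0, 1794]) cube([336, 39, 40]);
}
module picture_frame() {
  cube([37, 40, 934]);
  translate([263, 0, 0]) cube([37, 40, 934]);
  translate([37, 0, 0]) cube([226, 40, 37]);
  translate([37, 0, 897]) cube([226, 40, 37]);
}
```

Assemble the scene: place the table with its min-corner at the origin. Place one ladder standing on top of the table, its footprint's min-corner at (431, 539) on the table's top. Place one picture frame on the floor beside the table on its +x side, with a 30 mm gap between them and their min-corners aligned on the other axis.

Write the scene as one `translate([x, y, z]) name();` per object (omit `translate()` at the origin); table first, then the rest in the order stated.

table();
translate([431, 539, 735]) ladder();
translate([1296, 0, 0]) picture_frame();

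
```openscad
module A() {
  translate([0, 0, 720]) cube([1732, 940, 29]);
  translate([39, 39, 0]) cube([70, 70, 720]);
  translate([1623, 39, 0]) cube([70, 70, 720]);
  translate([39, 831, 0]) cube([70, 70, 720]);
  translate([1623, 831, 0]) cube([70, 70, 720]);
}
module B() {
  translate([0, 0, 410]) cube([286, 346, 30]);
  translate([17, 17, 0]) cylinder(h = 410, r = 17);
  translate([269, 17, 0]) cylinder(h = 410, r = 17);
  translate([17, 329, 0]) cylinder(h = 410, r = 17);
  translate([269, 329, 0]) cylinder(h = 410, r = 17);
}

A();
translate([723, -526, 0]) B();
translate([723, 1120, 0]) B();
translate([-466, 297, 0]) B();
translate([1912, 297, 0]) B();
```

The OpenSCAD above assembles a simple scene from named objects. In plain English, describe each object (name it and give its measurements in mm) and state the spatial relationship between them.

A is a table: top 1732 mm (x) × 940 mm (y), 29 mm thick, upper face at z = 749 mm, on four 70×70 mm square legs, each inset 39 mm from the nearest pair of top edges, running from z = 0 to the bottom of the top.

B is a four-legged stool. The seat is 286×346 mm, 30 mm thick, top at z = 440 mm. It stands on four round legs, each 34 mm in diameter, from z = 0 to the seat underside, each leg's axis is inset half a diameter from the nearest pair of seat edges (so the leg's bounding box is flush with the corner).

Four stools sit around the table at the −y, +y, −x, +x sides.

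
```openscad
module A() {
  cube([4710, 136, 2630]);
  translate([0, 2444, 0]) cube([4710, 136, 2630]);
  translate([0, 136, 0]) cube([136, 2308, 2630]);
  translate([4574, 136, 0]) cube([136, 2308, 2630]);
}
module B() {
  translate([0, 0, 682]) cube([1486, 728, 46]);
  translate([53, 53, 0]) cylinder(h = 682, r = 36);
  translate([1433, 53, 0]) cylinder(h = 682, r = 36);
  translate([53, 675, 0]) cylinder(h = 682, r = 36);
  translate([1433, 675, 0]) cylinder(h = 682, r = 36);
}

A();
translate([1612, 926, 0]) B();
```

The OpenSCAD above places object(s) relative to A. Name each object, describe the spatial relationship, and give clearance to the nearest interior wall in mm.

A is a house frame. B is a table. The table sits inside the house frame, centred. The clearance to the nearest interior wall is 790 mm.

Clearances: x = 1476, y = 790; minimum 790 mm.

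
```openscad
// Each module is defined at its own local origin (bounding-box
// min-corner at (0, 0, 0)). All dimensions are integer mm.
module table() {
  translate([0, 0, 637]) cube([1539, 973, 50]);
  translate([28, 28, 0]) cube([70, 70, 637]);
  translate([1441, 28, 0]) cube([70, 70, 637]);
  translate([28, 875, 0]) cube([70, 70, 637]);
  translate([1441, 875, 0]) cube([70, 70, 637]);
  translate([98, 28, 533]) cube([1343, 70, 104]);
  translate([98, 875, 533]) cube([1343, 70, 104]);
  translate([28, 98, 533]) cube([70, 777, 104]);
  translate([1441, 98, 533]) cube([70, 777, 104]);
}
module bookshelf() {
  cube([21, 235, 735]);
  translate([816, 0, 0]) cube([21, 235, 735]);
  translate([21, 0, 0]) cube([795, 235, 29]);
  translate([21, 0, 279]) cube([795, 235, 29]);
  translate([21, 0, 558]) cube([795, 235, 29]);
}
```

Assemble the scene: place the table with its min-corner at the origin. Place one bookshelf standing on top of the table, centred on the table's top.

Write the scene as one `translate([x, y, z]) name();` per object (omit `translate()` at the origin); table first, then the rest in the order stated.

table();
translate([351, 369, 687]) bookshelf();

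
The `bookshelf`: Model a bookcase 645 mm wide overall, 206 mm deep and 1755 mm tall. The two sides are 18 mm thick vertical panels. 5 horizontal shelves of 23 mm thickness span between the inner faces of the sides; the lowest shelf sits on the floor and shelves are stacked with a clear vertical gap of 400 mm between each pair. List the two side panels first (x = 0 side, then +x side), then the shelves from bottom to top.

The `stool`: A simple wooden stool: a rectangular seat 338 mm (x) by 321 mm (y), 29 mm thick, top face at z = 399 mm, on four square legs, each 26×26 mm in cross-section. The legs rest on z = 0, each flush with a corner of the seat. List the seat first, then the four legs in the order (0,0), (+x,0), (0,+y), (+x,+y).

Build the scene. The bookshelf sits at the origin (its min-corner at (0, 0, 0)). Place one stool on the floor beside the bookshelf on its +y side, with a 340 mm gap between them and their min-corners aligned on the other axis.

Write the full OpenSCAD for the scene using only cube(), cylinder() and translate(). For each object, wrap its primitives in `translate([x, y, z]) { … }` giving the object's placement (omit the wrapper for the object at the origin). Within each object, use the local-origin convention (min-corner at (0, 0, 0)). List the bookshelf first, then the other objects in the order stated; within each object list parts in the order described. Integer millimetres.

cube([18, 206, 1755]);
translate([627, 0, 0]) cube([18, 206, 1755]);
translate([18, 0, 0]) cube([609, 206, 23]);
translate([18, 0, 423]) cube([609, 206, 23]);
translate([18, 0, 846]) cube([609, 206, 23]);
translate([18, 0, 1269]) cube([609, 206, 23]);
translate([18, 0, 1692]) cube([609, 206, 23]);
translate([0, 546, 0]) {
  translate([0, 0, 370]) cube([338, 321, 29]);
  cube([26, 26, 370]);
  translate([312, 0, 0]) cube([26, 26, 370]);
  translate([0, 295, 0]) cube([26, 26, 370]);
  translate([312, 295, 0]) cube([26, 26, 370]);
}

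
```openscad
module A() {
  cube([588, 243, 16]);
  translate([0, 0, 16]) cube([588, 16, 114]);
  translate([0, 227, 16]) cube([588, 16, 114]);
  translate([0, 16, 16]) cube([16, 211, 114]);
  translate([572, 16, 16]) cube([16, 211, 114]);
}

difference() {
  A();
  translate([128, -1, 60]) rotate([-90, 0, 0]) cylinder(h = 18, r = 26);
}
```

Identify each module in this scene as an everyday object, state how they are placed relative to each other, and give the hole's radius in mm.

The subtracted cylinder has r = 26 mm.

A is an open box. The open box has a circular hole through its front wall. The hole's radius is 26 mm.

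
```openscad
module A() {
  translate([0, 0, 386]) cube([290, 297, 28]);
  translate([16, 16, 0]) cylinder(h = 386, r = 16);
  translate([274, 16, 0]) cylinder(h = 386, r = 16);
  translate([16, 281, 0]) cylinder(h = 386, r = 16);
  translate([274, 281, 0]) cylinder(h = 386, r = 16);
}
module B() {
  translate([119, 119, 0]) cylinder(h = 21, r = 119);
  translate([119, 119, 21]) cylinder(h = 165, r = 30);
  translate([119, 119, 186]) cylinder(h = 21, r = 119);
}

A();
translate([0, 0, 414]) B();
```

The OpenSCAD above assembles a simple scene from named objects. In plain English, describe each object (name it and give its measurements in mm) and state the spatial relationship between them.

A is a four-legged stool. The seat is 290×297 mm, 28 mm thick, top at z = 414 mm. It stands on four round legs, each 32 mm in diameter, from z = 0 to the seat underside, each leg's axis is inset half a diameter from the nearest pair of seat edges (so the leg's bounding box is flush with the corner).

B is a spool: two coaxial disc flanges of radius 119 mm and thickness 21 mm, joined by a core cylinder of radius 30 mm and height 165 mm. The lower flange rests on z = 0 and the three cylinders share a vertical axis.

The spool is on top of the stool.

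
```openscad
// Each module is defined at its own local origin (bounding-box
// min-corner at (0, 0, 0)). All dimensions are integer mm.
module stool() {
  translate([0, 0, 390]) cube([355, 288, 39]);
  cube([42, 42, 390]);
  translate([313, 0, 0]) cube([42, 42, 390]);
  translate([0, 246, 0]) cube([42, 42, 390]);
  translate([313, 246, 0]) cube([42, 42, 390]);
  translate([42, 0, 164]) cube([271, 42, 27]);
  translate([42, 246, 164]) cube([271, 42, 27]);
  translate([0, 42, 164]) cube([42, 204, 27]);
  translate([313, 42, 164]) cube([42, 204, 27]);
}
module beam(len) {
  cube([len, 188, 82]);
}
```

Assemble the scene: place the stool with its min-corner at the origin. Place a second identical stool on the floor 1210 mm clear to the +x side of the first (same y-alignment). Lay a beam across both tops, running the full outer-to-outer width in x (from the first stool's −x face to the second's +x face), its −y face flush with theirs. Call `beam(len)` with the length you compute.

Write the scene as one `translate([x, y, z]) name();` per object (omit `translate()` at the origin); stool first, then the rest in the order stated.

stool();
translate([1565, 0, 0]) stool();
translate([0, 0, 429]) beam(1920);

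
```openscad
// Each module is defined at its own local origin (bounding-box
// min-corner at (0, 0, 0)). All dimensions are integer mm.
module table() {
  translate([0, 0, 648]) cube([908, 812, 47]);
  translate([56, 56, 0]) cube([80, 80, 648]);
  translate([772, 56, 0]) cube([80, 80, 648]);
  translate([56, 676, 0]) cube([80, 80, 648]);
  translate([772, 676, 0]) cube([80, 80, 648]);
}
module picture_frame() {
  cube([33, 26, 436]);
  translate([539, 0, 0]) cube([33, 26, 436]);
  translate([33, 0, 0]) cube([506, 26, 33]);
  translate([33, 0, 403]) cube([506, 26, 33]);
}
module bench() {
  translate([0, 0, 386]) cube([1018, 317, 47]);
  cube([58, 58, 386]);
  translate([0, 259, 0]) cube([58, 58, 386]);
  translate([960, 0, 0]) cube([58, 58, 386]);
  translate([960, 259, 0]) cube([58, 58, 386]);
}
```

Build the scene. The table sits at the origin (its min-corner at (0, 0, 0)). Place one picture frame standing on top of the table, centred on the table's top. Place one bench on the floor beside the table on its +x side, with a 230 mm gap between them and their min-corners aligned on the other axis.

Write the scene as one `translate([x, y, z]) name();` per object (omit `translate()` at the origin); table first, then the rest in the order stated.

table();
translate([168, 393, 695]) picture_frame();
translate([1138, 0, 0]) bench();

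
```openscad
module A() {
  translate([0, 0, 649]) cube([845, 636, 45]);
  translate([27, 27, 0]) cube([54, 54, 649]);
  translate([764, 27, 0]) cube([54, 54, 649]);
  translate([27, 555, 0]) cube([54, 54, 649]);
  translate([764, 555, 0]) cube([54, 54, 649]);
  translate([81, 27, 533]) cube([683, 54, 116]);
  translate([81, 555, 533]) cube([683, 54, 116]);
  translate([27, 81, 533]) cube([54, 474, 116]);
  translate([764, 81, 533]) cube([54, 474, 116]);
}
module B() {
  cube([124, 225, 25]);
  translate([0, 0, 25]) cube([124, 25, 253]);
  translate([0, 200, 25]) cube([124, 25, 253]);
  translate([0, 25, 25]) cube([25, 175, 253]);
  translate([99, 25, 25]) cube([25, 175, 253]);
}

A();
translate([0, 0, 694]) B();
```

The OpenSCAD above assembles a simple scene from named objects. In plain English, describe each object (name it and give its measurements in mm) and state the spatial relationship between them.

A is a table: top 845 mm (x) × 636 mm (y), 45 mm thick, upper face at z = 694 mm, on four 54×54 mm square legs, each inset 27 mm from the nearest pair of top edges, running from z = 0 to the bottom of the top. Four apron rails, 54 mm thick and 116 mm tall, run between adjacent legs with their top edges flush with the underside of the top and their outer faces flush with the legs' outer faces.

B is an open-topped rectangular box: outside dimensions 124×225×278 mm, with a uniform wall and base thickness of 25 mm. The base is a full 124×225 slab on the floor; four walls sit on top of the base. The front and back walls (the −y and +y sides) span the full width; the two side walls fit between them.

The open box is on top of the table.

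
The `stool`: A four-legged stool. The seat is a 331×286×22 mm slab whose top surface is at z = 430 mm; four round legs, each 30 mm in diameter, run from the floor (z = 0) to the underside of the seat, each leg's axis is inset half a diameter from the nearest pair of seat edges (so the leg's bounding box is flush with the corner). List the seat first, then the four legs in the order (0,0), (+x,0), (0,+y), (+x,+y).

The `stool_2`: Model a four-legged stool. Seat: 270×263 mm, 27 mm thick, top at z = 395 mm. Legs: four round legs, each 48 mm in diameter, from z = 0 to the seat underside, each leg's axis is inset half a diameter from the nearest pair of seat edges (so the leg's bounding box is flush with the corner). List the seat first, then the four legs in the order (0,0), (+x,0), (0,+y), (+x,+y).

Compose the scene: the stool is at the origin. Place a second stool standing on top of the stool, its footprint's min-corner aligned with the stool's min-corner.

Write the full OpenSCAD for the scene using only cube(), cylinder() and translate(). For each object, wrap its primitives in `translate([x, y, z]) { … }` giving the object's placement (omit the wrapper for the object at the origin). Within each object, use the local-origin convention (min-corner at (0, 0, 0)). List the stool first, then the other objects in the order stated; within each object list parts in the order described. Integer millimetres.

translate([0, 0, 408]) cube([331, 286, 22]);
translate([15, 15, 0]) cylinder(h = 408, r = 15);
translate([316, 15, 0]) cylinder(h = 408, r = 15);
translate([15, 271, 0]) cylinder(h = 408, r = 15);
translate([316, 271, 0]) cylinder(h = 408, r = 15);
translate([0, 0, 430]) {
  translate([0, 0, 368]) cube([270, 263, 27]);
  translate([24, 24, 0]) cylinder(h = 368, r = 24);
  translate([246, 24, 0]) cylinder(h = 368, r = 24);
  translate([24, 239, 0]) cylinder(h = 368, r = 24);
  translate([246, 239, 0]) cylinder(h = 368, r = 24);
}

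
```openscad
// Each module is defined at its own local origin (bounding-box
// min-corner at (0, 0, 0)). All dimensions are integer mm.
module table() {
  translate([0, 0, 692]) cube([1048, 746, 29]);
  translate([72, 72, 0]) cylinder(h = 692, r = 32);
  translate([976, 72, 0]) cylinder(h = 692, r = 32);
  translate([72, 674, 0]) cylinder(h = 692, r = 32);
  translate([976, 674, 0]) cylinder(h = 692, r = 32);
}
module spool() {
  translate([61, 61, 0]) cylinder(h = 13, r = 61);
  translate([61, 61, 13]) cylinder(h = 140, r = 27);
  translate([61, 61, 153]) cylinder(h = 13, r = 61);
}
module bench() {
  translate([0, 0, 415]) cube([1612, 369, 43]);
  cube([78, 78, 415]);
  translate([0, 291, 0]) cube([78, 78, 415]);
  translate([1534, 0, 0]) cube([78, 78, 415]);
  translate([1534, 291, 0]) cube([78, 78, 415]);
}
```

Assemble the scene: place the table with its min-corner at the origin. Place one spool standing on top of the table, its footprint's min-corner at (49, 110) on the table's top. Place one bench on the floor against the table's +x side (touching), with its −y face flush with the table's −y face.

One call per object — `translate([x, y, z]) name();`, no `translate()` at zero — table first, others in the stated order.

table();
translate([49, 110, 721]) spool();
translate([1048, 0, 0]) bench();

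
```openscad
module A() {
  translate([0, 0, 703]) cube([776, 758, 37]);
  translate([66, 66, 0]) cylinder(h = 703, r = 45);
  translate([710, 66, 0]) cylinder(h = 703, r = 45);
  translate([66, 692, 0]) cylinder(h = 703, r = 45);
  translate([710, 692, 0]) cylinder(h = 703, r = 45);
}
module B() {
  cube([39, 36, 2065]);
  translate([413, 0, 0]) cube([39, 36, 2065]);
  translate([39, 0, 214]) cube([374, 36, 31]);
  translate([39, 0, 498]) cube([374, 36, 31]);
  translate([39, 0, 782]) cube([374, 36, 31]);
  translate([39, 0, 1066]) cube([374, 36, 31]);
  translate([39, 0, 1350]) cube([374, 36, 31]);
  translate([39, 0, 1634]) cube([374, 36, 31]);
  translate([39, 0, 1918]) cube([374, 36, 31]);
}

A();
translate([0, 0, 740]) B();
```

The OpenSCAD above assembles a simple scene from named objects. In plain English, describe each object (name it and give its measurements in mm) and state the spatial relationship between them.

A is a table: top 776 mm (x) × 758 mm (y), 37 mm thick, upper face at z = 740 mm, on four round legs of 90 mm diameter, each leg's bounding box inset 21 mm from the nearest pair of top edges, running from z = 0 to the bottom of the top.

B is a wooden ladder with two side rails of 39×36 mm section and 2065 mm height, set 452 mm apart overall. Between them run 7 rectangular rungs (36 mm deep, 31 mm thick), front faces flush with the rails' −y face. The bottom of the first rung is 214 mm above the floor and each subsequent rung is 284 mm higher than the one below.

The ladder is on top of the table.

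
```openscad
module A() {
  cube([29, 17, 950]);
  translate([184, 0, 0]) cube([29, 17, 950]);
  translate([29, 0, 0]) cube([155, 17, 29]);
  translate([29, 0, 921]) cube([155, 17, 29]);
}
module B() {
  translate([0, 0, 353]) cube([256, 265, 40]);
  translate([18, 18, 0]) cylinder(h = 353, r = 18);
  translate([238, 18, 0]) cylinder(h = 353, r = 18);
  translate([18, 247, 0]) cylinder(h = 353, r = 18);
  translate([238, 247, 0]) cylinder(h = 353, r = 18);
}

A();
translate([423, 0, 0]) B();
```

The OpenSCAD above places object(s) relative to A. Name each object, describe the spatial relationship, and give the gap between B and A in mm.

The stool's nearest face is 210 mm from the picture frame's +x face.

A is a picture frame. B is a stool. The stool is on the floor beside the picture frame on its +x side. The gap between the stool and the picture frame is 210 mm.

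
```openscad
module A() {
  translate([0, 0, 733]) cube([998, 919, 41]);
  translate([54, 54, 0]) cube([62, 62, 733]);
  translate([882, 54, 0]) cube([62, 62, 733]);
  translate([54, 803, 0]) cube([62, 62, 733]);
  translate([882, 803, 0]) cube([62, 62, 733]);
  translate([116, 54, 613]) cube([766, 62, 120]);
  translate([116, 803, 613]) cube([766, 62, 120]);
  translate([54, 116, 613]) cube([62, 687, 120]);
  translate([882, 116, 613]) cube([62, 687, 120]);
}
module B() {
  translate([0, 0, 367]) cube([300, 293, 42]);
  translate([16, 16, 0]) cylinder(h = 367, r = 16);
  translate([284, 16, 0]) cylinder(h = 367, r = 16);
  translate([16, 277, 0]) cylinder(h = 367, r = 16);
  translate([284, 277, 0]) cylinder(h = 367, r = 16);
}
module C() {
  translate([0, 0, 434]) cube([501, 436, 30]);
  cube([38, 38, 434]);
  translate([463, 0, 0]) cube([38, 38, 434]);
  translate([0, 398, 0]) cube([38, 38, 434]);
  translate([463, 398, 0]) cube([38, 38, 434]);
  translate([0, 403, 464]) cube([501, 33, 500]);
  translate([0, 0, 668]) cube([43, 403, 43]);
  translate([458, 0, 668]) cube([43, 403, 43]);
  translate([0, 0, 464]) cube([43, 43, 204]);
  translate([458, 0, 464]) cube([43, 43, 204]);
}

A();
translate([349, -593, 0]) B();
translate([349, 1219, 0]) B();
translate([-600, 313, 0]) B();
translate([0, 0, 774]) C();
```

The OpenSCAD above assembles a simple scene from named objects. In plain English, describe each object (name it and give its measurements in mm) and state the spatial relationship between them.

A is a rectangular dining table. The top is 998×919×41 mm with its upper surface at z = 774 mm. It stands on four 62×62 mm square legs, each inset 54 mm from the nearest pair of top edges, running from the floor to the underside of the top. Four apron rails, 62 mm thick and 120 mm tall, run between adjacent legs with their top edges flush with the underside of the top and their outer faces flush with the legs' outer faces.

B is a four-legged stool. The seat is a 300×293×42 mm slab whose top surface is at z = 409 mm; four round legs, each 32 mm in diameter, run from the floor (z = 0) to the underside of the seat, each leg's axis is inset half a diameter from the nearest pair of seat edges (so the leg's bounding box is flush with the corner).

C is a chair. The seat is a 501×436×30 mm slab with its top at z = 464 mm, on four 38×38 mm corner legs (flush with the seat edges, standing on z = 0). A flat backrest 33 mm thick, 500 mm tall, spans the full seat width and rises from the seat top along its +y edge, rear face flush with the rear of the seat. Two armrests of 43×43 mm section run along each side from the seat's front edge to the front of the backrest, top faces 247 mm above the seat top and outer faces flush with the seat's x-edges; a 43×43 mm post under the front of each armrest stands on the seat at the front corner.

Three stools sit around the table at the −y, +y, −x sides. The chair is on top of the table.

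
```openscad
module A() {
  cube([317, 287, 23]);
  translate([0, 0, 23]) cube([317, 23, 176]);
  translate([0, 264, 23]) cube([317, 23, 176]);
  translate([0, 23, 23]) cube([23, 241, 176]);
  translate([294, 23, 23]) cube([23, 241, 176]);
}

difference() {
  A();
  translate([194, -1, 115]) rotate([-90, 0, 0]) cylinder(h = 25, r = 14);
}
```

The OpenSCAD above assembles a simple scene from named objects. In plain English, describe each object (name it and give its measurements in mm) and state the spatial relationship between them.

A is an open storage box with external size 317×287×199 mm and wall thickness 23 mm (the base is also 23 mm thick). The base covers the whole footprint; the four walls stand on the base, with the y-facing walls full-width and the x-facing walls fitting between their inner faces.

The open box has a circular hole of radius 14 mm through its front wall, centred at (x = 194, z = 115).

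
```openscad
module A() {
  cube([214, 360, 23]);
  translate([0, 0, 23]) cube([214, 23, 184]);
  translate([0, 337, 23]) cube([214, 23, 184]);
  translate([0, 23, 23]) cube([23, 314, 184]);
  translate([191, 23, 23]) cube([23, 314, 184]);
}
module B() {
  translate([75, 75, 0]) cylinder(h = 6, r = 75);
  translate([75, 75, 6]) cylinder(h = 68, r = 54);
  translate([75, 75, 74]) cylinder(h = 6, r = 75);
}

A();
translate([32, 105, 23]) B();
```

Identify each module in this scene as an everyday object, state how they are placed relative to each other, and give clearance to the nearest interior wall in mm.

Clearances: x = 9, y = 82; minimum 9 mm.

A is an open box. B is a spool. The spool sits inside the open box, centred. The clearance to the nearest interior wall is 9 mm.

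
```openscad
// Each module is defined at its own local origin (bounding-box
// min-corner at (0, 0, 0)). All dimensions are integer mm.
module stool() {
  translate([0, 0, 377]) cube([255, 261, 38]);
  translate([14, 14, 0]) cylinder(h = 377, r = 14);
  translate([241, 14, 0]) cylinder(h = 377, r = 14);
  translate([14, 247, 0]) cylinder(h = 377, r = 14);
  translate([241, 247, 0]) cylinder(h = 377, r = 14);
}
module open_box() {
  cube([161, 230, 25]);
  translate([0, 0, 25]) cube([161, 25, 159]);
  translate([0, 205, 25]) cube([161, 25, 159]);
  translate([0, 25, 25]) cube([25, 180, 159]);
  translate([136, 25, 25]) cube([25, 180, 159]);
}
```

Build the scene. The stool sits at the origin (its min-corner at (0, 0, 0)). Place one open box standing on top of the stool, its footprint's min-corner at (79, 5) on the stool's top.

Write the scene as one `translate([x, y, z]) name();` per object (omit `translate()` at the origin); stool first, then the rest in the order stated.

stool();
translate([79, 5, 415]) open_box();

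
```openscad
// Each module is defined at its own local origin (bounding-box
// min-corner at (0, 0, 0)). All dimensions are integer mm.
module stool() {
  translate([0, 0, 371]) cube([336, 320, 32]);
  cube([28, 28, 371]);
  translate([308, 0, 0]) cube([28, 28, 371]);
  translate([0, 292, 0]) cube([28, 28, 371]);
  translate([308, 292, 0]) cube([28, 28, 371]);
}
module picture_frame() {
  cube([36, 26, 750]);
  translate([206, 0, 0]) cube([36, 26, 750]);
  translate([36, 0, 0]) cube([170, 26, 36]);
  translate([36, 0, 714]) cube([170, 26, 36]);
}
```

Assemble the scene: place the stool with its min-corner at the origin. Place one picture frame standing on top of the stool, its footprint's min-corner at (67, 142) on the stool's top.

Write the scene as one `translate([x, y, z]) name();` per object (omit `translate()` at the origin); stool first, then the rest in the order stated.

stool();
translate([67, 142, 403]) picture_frame();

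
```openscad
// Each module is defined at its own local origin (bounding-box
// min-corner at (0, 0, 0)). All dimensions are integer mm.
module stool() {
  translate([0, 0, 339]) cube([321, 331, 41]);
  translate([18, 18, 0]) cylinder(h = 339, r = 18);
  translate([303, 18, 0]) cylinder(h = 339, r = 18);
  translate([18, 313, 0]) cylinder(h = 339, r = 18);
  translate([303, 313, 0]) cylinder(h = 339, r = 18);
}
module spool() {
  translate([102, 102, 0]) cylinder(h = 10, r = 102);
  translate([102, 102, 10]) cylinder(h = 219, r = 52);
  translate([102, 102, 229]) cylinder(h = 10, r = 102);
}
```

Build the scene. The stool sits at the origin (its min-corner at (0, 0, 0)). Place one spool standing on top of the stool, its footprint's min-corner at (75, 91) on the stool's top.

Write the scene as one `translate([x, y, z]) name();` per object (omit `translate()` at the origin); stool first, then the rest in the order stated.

stool();
translate([75, 91, 380]) spool();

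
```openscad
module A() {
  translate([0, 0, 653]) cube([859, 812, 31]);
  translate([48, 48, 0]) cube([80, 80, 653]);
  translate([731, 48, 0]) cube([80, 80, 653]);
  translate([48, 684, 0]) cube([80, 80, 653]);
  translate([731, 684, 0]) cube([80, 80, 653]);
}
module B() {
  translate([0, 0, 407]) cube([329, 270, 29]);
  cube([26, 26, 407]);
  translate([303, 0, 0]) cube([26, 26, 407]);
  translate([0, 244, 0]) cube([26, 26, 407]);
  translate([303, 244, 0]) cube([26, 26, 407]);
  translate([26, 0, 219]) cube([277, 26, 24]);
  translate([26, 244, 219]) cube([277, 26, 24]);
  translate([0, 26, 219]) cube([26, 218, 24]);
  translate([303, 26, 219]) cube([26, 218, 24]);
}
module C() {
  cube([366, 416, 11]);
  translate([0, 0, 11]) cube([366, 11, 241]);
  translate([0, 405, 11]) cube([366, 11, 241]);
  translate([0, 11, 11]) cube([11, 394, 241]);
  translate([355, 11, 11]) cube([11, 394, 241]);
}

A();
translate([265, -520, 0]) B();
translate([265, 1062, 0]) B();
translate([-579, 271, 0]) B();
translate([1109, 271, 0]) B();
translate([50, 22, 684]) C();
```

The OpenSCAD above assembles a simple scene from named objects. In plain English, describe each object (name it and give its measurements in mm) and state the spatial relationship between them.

A is a table: top 859 mm (x) × 812 mm (y), 31 mm thick, upper face at z = 684 mm, on four 80×80 mm square legs, each inset 48 mm from the nearest pair of top edges, running from z = 0 to the bottom of the top.

B is a four-legged stool. The seat is 329×270 mm, 29 mm thick, top at z = 436 mm. It stands on four square legs, each 26×26 mm in cross-section, from z = 0 to the seat underside, each flush with a corner of the seat. Four stretchers, 26 mm wide and 24 mm tall, connect adjacent legs with their undersides at z = 219 mm, each running between the inner faces of the legs it joins and aligned with the legs' outer faces on the other axis.

C is an open storage box with external size 366×416×252 mm and wall thickness 11 mm (the base is also 11 mm thick). The base covers the whole footprint; the four walls stand on the base, with the y-facing walls full-width and the x-facing walls fitting between their inner faces.

Four stools sit around the table at the −y, +y, −x, +x sides. The open box is on top of the table.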